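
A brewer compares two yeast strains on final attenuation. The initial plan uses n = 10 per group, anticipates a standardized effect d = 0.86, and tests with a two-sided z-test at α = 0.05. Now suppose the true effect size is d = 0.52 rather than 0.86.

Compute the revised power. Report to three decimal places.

With d = 0.52: δ = d·√(n/2) = 0.52 × √(10/2) = 1.1628. Critical value z_{0.025} = 1.960.
Revised power = Φ(δ − 1.960) + Φ(−δ − 1.960) = Φ(-0.797) + Φ(-3.123) = 0.2127 + 0.0009 = 0.2136.

Power ≈ 0.214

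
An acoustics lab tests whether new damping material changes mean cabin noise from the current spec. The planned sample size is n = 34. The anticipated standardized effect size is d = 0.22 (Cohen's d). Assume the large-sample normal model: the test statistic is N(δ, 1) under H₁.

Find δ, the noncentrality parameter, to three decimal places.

The noncentrality parameter scales effect size by the design's sample-size factor: δ = d·√n = 0.22 × √34 = 1.2828

δ ≈ 1.283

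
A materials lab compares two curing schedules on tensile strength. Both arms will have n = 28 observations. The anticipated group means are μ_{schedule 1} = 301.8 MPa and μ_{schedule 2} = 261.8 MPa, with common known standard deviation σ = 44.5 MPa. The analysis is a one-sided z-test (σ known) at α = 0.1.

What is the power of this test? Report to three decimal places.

Power ≈ 0.981

Standardized effect: d = |μ_{schedule 1} − μ_{schedule 2}| / σ = |301.8 − 261.8| / 44.5 = 0.8989
Noncentrality parameter: δ = d·√(n/2) = 0.8989 × √(28/2) = 3.3633
One-sided α = 0.1 → critical value z_{0.1} = 1.282.
Power = Φ(δ − 1.282) = Φ(2.082) = 0.9813.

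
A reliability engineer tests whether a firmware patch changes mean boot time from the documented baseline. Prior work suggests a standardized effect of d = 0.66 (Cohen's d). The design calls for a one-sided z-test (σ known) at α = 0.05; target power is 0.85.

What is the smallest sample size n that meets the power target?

Set Φ(δ − 1.645) = 0.85; then δ − 1.645 = Φ⁻¹(0.85) = 1.036, giving δ = 2.681.
δ = d·√n ⇒ n = (δ/d)² = (2.681 / 0.66)² = 16.50.
Rounding up, n = 17.

n = 17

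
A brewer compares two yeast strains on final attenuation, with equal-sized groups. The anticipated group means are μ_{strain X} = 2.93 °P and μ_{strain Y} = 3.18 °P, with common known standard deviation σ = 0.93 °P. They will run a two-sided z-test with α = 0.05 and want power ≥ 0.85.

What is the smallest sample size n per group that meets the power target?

Standardized effect: d = |μ_{strain X} − μ_{strain Y}| / σ = |2.93 − 3.18| / 0.93 = 0.2688
Set Φ(δ − 1.960) = 0.85; then δ − 1.960 = Φ⁻¹(0.85) = 1.036, giving δ = 2.996.
(Ignoring the negligible lower-tail rejection probability gives the usual closed-form inversion.)
δ = d·√(n/2) ⇒ n = 2(δ/d)² = 2 × (2.996 / 0.2688)² = 248.49.
Round up to the next whole unit.

n = 249 per group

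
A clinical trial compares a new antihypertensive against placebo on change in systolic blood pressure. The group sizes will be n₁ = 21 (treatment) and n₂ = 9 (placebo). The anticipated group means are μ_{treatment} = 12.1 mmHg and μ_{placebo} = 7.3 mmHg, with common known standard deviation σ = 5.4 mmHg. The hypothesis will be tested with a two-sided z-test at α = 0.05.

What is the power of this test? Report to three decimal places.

Power ≈ 0.607

Standardized effect: d = |μ_{treatment} − μ_{placebo}| / σ = |12.1 − 7.3| / 5.4 = 0.8889
Noncentrality parameter: δ = d / √(1/n₁ + 1/n₂) = 0.8889 / √(1/21 + 1/9) = 2.2311
Two-sided α = 0.05 → critical value z_{0.025} = 1.960.
Power = Φ(δ − 1.960) + Φ(−δ − 1.960) = Φ(0.271) + Φ(-4.191) = 0.6069 + 0.0000 = 0.6069.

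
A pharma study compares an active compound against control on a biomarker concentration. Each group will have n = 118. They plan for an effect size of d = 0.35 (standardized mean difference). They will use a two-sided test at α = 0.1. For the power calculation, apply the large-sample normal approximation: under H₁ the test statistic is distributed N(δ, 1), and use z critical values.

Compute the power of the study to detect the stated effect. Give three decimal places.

Power ≈ 0.852

Noncentrality parameter: δ = d·√(n/2) = 0.35 × √(118/2) = 2.6884
Two-sided α = 0.1 → critical value z_{0.05} = 1.645.
Power = Φ(δ − 1.645) + Φ(−δ − 1.645) = Φ(1.044) + Φ(-4.333) = 0.8517 + 0.0000 = 0.8517.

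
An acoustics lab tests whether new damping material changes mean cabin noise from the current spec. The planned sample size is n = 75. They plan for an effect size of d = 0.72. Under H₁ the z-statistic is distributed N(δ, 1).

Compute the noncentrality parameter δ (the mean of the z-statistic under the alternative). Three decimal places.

δ ≈ 6.235

δ = d·√n = 0.72 × √75 = 6.2354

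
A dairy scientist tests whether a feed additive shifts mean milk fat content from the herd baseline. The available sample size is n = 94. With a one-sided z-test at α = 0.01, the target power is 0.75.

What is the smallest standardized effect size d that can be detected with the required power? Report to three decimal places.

d ≈ 0.310

Required noncentrality: δ = z_{0.01} + z_{0.25} = 2.326 + 0.674 = 3.001.
δ = d·√n ⇒ d = δ/√n = 3.001/√94 = 0.3095.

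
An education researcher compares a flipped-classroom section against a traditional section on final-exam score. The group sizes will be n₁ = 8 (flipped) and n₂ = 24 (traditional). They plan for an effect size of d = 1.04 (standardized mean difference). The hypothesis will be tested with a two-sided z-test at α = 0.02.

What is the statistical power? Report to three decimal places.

Noncentrality parameter: δ = d / √(1/n₁ + 1/n₂) = 1.04 / √(1/8 + 1/24) = 2.5475
Two-sided α = 0.02 → critical value z_{0.01} = 2.326.
Power = Φ(δ − 2.326) + Φ(−δ − 2.326) = Φ(0.221) + Φ(-4.874) = 0.5875 + 0.0000 = 0.5875.

Power ≈ 0.588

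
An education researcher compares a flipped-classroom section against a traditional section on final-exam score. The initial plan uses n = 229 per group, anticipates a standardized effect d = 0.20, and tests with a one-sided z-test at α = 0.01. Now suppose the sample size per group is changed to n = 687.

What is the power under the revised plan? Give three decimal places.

Power ≈ 0.916

With n = 687 per group: δ = d·√(n/2) = 0.20 × √(687/2) = 3.7068. Critical value z_{0.01} = 2.326.
Revised power = P(Z > 2.326 − δ) = Φ(1.380) = 0.9163.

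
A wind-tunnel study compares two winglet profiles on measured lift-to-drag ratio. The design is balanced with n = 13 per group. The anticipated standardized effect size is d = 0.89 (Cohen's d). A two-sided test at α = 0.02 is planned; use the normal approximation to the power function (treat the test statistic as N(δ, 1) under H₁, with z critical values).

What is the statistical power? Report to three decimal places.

Power ≈ 0.477

Noncentrality parameter: δ = d·√(n/2) = 0.89 × √(13/2) = 2.2691
Critical value for a two-sided test at α = 0.02: z_{α/2} = 2.326.
Power = Φ(δ − 2.326) + Φ(−δ − 2.326) = Φ(-0.057) + Φ(-4.595) = 0.4772 + 0.0000 = 0.4772.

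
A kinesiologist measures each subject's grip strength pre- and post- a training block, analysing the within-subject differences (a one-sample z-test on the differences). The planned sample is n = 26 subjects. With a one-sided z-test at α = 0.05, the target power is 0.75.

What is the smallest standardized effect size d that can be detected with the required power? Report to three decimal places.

Required noncentrality: δ = z_{0.05} + z_{0.25} = 1.645 + 0.674 = 2.319.
δ = d·√n ⇒ d = δ/√n = 2.319/√26 = 0.4549.

d ≈ 0.455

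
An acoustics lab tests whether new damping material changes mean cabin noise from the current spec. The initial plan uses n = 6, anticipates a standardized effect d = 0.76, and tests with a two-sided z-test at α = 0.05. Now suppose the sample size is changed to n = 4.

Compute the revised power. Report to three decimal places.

Power ≈ 0.330

With n = 4: δ = d·√n = 0.76 × √4 = 1.5200. Critical value z_{0.025} = 1.960.
Revised power = Φ(δ − 1.960) + Φ(−δ − 1.960) = Φ(-0.440) + Φ(-3.480) = 0.3300 + 0.0003 = 0.3302.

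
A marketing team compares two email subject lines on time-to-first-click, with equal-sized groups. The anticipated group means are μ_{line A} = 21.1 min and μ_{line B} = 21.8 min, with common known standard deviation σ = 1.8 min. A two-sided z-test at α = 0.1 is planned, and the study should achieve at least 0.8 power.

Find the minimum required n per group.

n = 82 per group

Standardized effect: d = |μ_{line A} − μ_{line B}| / σ = |21.1 − 21.8| / 1.8 = 0.3889
Set Φ(δ − 1.645) = 0.8; then δ − 1.645 = Φ⁻¹(0.8) = 0.842, giving δ = 2.486.
(For δ > 0 the lower-tail rejection region contributes negligibly to power, so the one-term inversion is standard.)
δ = d·√(n/2) ⇒ n = 2(δ/d)² = 2 × (2.486 / 0.3889)² = 81.76.
Round up to the next whole unit.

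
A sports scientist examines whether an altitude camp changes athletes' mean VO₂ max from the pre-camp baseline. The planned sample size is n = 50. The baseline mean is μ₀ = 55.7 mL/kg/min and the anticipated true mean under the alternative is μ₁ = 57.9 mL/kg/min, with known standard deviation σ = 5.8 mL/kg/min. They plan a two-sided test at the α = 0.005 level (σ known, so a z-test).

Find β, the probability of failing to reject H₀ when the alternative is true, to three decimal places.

β ≈ 0.550

Standardized effect: d = |μ₁ − μ₀| / σ = |57.9 − 55.7| / 5.8 = 0.3793
Noncentrality parameter: δ = d·√n = 0.3793 × √50 = 2.6821
Critical value for a two-sided test at α = 0.005: z_{α/2} = 2.807.
Power = Φ(δ − 2.807) + Φ(−δ − 2.807) = Φ(-0.125) + Φ(-5.489) = 0.4503 + 0.0000 = 0.4503.
Type II error: β = 1 − power = 1 − 0.4503 = 0.5497.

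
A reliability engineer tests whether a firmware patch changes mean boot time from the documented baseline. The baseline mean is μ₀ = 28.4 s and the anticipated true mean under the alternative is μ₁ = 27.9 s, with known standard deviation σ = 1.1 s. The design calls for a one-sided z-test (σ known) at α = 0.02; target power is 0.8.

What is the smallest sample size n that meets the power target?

Standardized effect: d = |μ₁ − μ₀| / σ = |27.9 − 28.4| / 1.1 = 0.4545
For power 0.8 need Φ(δ − z_{0.02}) = 0.8, so δ = z_{0.02} + z_{0.20} = 2.054 + 0.842 = 2.895.
δ = d·√n ⇒ n = (δ/d)² = (2.895 / 0.4545)² = 40.57.
Rounding up, n = 41.

n = 41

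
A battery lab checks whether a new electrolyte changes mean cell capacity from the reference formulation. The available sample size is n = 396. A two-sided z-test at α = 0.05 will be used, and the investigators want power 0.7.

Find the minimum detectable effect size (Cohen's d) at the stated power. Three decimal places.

d ≈ 0.125

Need Φ(δ − 1.960) = 0.7, so δ = 1.960 + 0.524 = 2.484.
(Lower-tail contribution to power is negligible for δ > 0.)
δ = d·√n ⇒ d = δ/√n = 2.484/√396 = 0.1248.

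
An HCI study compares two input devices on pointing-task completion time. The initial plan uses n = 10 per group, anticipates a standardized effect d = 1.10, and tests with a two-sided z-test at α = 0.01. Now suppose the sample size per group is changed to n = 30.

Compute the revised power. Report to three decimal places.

Power ≈ 0.954

With n = 30 per group: δ = d·√(n/2) = 1.10 × √(30/2) = 4.2603. Critical value z_{0.005} = 2.576.
Revised power = Φ(δ − 2.576) + Φ(−δ − 2.576) = Φ(1.684) + Φ(-6.836) = 0.9540 + 0.0000 = 0.9540.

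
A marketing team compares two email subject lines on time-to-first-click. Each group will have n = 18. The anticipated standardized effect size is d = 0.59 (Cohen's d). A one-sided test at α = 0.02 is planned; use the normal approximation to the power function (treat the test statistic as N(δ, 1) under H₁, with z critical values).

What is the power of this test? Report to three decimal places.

Power ≈ 0.388

Noncentrality parameter: δ = d·√(n/2) = 0.59 × √(18/2) = 1.7700
Critical value for a one-sided test at α = 0.02: z_α = 2.054.
Power = P(Z > 2.054 − δ) = Φ(-0.284) = 0.3883.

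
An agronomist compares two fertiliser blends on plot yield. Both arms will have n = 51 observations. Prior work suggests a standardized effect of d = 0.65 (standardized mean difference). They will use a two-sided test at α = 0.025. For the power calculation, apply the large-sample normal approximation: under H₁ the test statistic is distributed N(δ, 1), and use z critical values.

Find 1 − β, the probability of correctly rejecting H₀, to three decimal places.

Noncentrality parameter: δ = d·√(n/2) = 0.65 × √(51/2) = 3.2823
Critical value for a two-sided test at α = 0.025: z_{α/2} = 2.241.
Power = Φ(δ − 2.241) + Φ(−δ − 2.241) = Φ(1.041) + Φ(-5.524) = 0.8510 + 0.0000 = 0.8510.

Power ≈ 0.851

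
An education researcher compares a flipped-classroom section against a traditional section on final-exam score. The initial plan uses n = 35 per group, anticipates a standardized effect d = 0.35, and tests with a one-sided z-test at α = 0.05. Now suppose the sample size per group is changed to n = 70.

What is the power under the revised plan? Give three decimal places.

Power ≈ 0.665

With n = 70 per group: δ = d·√(n/2) = 0.35 × √(70/2) = 2.0706. Critical value z_{0.05} = 1.645.
Revised power = Φ(δ − 1.645) = Φ(0.426) = 0.6649.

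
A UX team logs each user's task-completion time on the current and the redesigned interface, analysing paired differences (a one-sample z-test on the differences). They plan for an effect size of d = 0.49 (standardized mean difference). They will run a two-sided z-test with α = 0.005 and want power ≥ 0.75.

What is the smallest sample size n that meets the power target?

Set Φ(δ − 2.807) = 0.75; then δ − 2.807 = Φ⁻¹(0.75) = 0.674, giving δ = 3.482.
(Ignoring the negligible lower-tail rejection probability gives the usual closed-form inversion.)
δ = d·√n ⇒ n = (δ/d)² = (3.482 / 0.49)² = 50.48.
Rounding up, n = 51.

n = 51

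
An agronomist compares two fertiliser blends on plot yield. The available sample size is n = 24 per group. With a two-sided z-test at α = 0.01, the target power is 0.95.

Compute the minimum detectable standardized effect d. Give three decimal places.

Need Φ(δ − 2.576) = 0.95, so δ = 2.576 + 1.645 = 4.221.
(Lower-tail contribution to power is negligible for δ > 0.)
δ = d·√(n/2) ⇒ d = δ/√(n/2) = 4.221/√(24/2) = 1.2184.

d ≈ 1.218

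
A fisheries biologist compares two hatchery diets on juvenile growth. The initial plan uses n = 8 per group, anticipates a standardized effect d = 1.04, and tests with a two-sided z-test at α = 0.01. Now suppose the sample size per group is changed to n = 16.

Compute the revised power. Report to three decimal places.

Power ≈ 0.643

With n = 16 per group: δ = d·√(n/2) = 1.04 × √(16/2) = 2.9416. Critical value z_{0.005} = 2.576.
Revised power = Φ(δ − 2.576) + Φ(−δ − 2.576) = Φ(0.366) + Φ(-5.517) = 0.6427 + 0.0000 = 0.6427.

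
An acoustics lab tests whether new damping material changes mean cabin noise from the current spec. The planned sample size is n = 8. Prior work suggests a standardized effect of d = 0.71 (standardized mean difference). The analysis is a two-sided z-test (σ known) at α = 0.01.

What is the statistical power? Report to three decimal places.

Power ≈ 0.285

Noncentrality parameter: λ = d·√n = 0.71 × √8 = 2.0082
Critical value for a two-sided test at α = 0.01: z_{α/2} = 2.576.
Power = Φ(λ − 2.576) + Φ(−λ − 2.576) = Φ(-0.568) + Φ(-4.584) = 0.2851 + 0.0000 = 0.2851.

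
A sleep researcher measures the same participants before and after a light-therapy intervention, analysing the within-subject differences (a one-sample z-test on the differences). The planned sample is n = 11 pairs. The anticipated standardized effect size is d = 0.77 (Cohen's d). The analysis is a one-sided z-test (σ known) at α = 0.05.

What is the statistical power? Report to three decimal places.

Power ≈ 0.818

Noncentrality parameter: δ = d·√n = 0.77 × √11 = 2.5538
One-sided α = 0.05 → critical value z_{0.05} = 1.645.
Power = P(Z > 1.645 − δ) = Φ(0.909) = 0.8183.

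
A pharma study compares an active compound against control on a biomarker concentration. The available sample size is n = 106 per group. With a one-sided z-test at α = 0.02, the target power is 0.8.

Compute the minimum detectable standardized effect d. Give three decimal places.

Required noncentrality: δ = z_{0.02} + z_{0.20} = 2.054 + 0.842 = 2.895.
δ = d·√(n/2) ⇒ d = δ/√(n/2) = 2.895/√(106/2) = 0.3977.

d ≈ 0.398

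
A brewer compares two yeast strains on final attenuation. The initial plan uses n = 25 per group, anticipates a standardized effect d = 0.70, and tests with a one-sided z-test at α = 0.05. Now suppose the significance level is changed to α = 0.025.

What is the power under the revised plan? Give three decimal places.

δ = d·√(n/2) = 0.70 × √(25/2) = 2.4749 (unchanged). New critical value: z_{0.025} = 1.960.
Revised power = P(Z > 1.960 − δ) = Φ(0.515) = 0.6967.

Power ≈ 0.697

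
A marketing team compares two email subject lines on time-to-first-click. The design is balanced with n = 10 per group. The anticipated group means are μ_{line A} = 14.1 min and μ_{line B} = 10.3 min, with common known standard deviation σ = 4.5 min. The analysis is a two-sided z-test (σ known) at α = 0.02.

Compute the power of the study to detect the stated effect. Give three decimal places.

Standardized effect: d = |μ_{line A} − μ_{line B}| / σ = |14.1 − 10.3| / 4.5 = 0.8444
Noncentrality parameter: λ = d·√(n/2) = 0.8444 × √(10/2) = 1.8882
Two-sided α = 0.02 → critical value z_{0.01} = 2.326.
Power = Φ(λ − 2.326) + Φ(−λ − 2.326) = Φ(-0.438) + Φ(-4.215) = 0.3307 + 0.0000 = 0.3307.

Power ≈ 0.331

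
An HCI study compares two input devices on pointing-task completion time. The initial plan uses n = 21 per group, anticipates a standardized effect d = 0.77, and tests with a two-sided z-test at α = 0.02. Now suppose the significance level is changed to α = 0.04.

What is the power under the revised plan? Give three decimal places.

δ = d·√(n/2) = 0.77 × √(21/2) = 2.4951 (unchanged). New critical value: z_{0.02} = 2.054.
Revised power = Φ(δ − 2.054) + Φ(−δ − 2.054) = Φ(0.441) + Φ(-4.549) = 0.6705 + 0.0000 = 0.6705.

Power ≈ 0.671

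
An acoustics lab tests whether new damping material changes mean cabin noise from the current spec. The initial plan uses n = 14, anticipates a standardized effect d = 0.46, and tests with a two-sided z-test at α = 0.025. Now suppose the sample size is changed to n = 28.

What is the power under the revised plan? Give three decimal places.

With n = 28: δ = d·√n = 0.46 × √28 = 2.4341. Critical value z_{0.0125} = 2.241.
Revised power = Φ(δ − 2.241) + Φ(−δ − 2.241) = Φ(0.193) + Φ(-4.675) = 0.5764 + 0.0000 = 0.5764.

Power ≈ 0.576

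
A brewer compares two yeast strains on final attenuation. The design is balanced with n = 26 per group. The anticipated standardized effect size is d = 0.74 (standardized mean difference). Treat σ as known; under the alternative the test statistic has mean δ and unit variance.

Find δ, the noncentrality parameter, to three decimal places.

δ ≈ 2.668

δ = d·√(n/2) = 0.74 × √(26/2) = 2.6681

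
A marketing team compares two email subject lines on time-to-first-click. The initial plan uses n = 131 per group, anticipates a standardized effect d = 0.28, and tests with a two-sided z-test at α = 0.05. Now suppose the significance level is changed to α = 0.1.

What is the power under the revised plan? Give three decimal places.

Power ≈ 0.733

δ = d·√(n/2) = 0.28 × √(131/2) = 2.2661 (unchanged). New critical value: z_{0.05} = 1.645.
Revised power = Φ(δ − 1.645) + Φ(−δ − 1.645) = Φ(0.621) + Φ(-3.911) = 0.7328 + 0.0000 = 0.7328.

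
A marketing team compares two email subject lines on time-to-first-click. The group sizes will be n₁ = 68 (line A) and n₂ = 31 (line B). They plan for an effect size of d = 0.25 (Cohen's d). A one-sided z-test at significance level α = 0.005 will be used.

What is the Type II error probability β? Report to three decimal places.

β ≈ 0.923

Noncentrality parameter: δ = d / √(1/n₁ + 1/n₂) = 0.25 / √(1/68 + 1/31) = 1.1536
Critical value for a one-sided test at α = 0.005: z_α = 2.576.
Power = Φ(δ − 2.576) = Φ(-1.422) = 0.0775.
Type II error: β = 1 − power = 1 − 0.0775 = 0.9225.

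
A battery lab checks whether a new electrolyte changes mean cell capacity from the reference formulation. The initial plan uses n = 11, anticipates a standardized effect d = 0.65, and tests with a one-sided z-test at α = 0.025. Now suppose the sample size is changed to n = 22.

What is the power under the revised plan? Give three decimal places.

With n = 22: δ = d·√n = 0.65 × √22 = 3.0488. Critical value z_{0.025} = 1.960.
Revised power = Φ(δ − 1.960) = Φ(1.089) = 0.8619.

Power ≈ 0.862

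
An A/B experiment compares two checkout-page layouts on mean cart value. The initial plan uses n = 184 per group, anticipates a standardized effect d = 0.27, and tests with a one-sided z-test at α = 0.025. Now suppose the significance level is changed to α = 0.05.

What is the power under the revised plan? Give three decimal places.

Power ≈ 0.828

δ = d·√(n/2) = 0.27 × √(184/2) = 2.5897 (unchanged). New critical value: z_{0.05} = 1.645.
Revised power = Φ(δ − 1.645) = Φ(0.945) = 0.8276.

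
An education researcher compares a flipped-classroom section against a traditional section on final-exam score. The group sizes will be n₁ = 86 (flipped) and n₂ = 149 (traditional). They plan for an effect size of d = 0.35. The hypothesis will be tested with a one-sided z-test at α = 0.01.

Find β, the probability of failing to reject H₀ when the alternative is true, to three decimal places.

Noncentrality parameter: δ = d / √(1/n₁ + 1/n₂) = 0.35 / √(1/86 + 1/149) = 2.5845
Critical value for a one-sided test at α = 0.01: z_α = 2.326.
Power = P(Z > 2.326 − δ) = Φ(0.258) = 0.6019.
Type II error: β = 1 − power = 1 − 0.6019 = 0.3981.

β ≈ 0.398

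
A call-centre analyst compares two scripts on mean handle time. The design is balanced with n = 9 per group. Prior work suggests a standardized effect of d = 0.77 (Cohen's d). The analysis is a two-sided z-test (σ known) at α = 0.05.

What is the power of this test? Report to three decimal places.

Noncentrality parameter: δ = d·√(n/2) = 0.77 × √(9/2) = 1.6334
Two-sided α = 0.05 → critical value z_{0.025} = 1.960.
Power = Φ(δ − 1.960) + Φ(−δ − 1.960) = Φ(-0.327) + Φ(-3.593) = 0.3720 + 0.0002 = 0.3722.

Power ≈ 0.372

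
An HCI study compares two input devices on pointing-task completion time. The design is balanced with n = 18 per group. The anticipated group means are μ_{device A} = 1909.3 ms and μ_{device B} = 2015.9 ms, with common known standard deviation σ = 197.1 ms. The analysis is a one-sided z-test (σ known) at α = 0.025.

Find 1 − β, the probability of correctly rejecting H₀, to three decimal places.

Power ≈ 0.368

Standardized effect: d = |μ_{device A} − μ_{device B}| / σ = |1909.3 − 2015.9| / 197.1 = 0.5408
Noncentrality parameter: δ = d·√(n/2) = 0.5408 × √(18/2) = 1.6225
One-sided α = 0.025 → critical value z_{0.025} = 1.960.
Power = P(Z > 1.960 − δ) = Φ(-0.337) = 0.3679.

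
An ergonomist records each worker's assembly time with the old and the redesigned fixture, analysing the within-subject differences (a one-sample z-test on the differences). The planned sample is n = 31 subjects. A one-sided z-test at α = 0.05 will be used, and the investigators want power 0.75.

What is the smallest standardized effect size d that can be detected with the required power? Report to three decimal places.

Required noncentrality: δ = z_{0.05} + z_{0.25} = 1.645 + 0.674 = 2.319.
δ = d·√n ⇒ d = δ/√n = 2.319/√31 = 0.4166.

d ≈ 0.417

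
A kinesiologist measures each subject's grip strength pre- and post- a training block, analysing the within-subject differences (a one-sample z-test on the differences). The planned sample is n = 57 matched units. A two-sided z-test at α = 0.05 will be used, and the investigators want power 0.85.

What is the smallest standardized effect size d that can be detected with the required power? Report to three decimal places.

Need Φ(δ − 1.960) = 0.85, so δ = 1.960 + 1.036 = 2.996.
(The second rejection-region term Φ(−δ − z_{α/2}) is negligible and dropped.)
δ = d·√n ⇒ d = δ/√n = 2.996/√57 = 0.3969.

d ≈ 0.397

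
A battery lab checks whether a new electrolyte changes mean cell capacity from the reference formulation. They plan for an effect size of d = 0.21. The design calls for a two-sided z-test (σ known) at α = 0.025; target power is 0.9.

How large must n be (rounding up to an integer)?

For power 0.9 need Φ(δ − z_{0.0125}) = 0.9, so δ = z_{0.0125} + z_{0.10} = 2.241 + 1.282 = 3.523.
(For δ > 0 the lower-tail rejection region contributes negligibly to power, so the one-term inversion is standard.)
δ = d·√n ⇒ n = (δ/d)² = (3.523 / 0.21)² = 281.43.
Round up to the next whole unit.

n = 282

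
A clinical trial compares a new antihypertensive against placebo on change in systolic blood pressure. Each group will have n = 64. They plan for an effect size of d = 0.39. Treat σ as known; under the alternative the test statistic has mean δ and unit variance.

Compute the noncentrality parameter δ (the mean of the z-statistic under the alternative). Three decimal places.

The noncentrality parameter scales effect size by the design's sample-size factor: δ = d·√(n/2) = 0.39 × √(64/2) = 2.2062

δ ≈ 2.206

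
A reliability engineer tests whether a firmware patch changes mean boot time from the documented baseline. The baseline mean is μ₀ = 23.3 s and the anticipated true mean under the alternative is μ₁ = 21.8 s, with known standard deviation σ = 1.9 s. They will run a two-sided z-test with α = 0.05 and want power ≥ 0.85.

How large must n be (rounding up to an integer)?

n = 15

Standardized effect: d = |μ₁ − μ₀| / σ = |21.8 − 23.3| / 1.9 = 0.7895
Set Φ(δ − 1.960) = 0.85; then δ − 1.960 = Φ⁻¹(0.85) = 1.036, giving δ = 2.996.
(The Φ(−δ − z_{α/2}) term is vanishingly small for δ > 0 and is dropped in the standard sample-size formula.)
δ = d·√n ⇒ n = (δ/d)² = (2.996 / 0.7895)² = 14.41.
Round up to the next whole unit.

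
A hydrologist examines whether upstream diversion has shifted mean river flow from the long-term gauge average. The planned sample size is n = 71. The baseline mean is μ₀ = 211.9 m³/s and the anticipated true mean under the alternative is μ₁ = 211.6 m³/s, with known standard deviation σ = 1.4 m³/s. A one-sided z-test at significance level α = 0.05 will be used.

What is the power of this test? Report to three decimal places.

Power ≈ 0.564

Standardized effect: d = |μ₁ − μ₀| / σ = |211.6 − 211.9| / 1.4 = 0.2143
Noncentrality parameter: δ = d·√n = 0.2143 × √71 = 1.8056
Critical value for a one-sided test at α = 0.05: z_α = 1.645.
Power = P(Z > 1.645 − δ) = Φ(0.161) = 0.5639.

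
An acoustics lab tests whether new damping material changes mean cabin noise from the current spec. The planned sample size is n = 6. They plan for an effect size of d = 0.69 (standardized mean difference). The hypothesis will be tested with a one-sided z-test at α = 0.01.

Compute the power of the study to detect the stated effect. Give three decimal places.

Noncentrality parameter: δ = d·√n = 0.69 × √6 = 1.6901
Critical value for a one-sided test at α = 0.01: z_α = 2.326.
Power = P(Z > 2.326 − δ) = Φ(-0.636) = 0.2623.

Power ≈ 0.262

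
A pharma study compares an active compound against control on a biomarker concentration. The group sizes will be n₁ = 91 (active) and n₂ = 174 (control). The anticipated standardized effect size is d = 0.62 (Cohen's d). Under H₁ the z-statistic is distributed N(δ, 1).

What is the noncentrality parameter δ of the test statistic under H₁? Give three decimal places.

δ ≈ 4.793

The noncentrality parameter scales effect size by the design's sample-size factor: δ = d / √(1/n₁ + 1/n₂) = 0.62 / √(1/91 + 1/174) = 4.7925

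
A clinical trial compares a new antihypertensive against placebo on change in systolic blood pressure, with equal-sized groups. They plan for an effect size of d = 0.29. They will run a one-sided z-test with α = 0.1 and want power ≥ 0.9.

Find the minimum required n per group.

Set Φ(δ − 1.282) = 0.9; then δ − 1.282 = Φ⁻¹(0.9) = 1.282, giving δ = 2.563.
δ = d·√(n/2) ⇒ n = 2(δ/d)² = 2 × (2.563 / 0.29)² = 156.23.
Round up to the next whole unit.

n = 157 per group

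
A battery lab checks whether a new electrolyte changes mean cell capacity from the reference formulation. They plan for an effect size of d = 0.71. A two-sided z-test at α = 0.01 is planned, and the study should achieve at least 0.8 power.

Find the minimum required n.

For power 0.8 need Φ(δ − z_{0.005}) = 0.8, so δ = z_{0.005} + z_{0.20} = 2.576 + 0.842 = 3.417.
(For δ > 0 the lower-tail rejection region contributes negligibly to power, so the one-term inversion is standard.)
δ = d·√n ⇒ n = (δ/d)² = (3.417 / 0.71)² = 23.17.
Rounding up, n = 24.

n = 24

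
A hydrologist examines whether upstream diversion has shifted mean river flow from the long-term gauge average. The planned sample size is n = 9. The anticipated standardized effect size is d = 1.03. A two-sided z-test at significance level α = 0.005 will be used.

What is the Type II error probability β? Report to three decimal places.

β ≈ 0.389

Noncentrality parameter: δ = d·√n = 1.03 × √9 = 3.0900
Critical value for a two-sided test at α = 0.005: z_{α/2} = 2.807.
Power = Φ(δ − 2.807) + Φ(−δ − 2.807) = Φ(0.283) + Φ(-5.897) = 0.6114 + 0.0000 = 0.6114.
Type II error: β = 1 − power = 1 − 0.6114 = 0.3886.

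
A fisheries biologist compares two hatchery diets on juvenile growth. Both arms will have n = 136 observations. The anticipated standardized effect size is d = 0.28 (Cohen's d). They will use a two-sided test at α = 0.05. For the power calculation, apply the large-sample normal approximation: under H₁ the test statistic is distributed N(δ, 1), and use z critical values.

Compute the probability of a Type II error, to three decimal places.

Noncentrality parameter: δ = d·√(n/2) = 0.28 × √(136/2) = 2.3089
Two-sided α = 0.05 → critical value z_{0.025} = 1.960.
Power = Φ(δ − 1.960) + Φ(−δ − 1.960) = Φ(0.349) + Φ(-4.269) = 0.6364 + 0.0000 = 0.6365.
Type II error: β = 1 − power = 1 − 0.6365 = 0.3635.

β ≈ 0.364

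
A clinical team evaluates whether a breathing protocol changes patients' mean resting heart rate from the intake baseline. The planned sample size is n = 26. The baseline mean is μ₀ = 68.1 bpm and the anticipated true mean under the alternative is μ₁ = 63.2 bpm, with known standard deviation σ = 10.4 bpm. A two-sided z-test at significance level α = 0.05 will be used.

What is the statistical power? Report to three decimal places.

Standardized effect: d = |μ₁ − μ₀| / σ = |63.2 − 68.1| / 10.4 = 0.4712
Noncentrality parameter: δ = d·√n = 0.4712 × √26 = 2.4024
Critical value for a two-sided test at α = 0.05: z_{α/2} = 1.960.
Power = Φ(δ − 1.960) + Φ(−δ − 1.960) = Φ(0.442) + Φ(-4.362) = 0.6709 + 0.0000 = 0.6709.

Power ≈ 0.671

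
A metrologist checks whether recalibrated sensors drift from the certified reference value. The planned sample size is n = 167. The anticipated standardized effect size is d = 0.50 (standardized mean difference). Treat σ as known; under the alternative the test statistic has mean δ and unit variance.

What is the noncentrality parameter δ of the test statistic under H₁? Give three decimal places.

The noncentrality parameter scales effect size by the design's sample-size factor: δ = d·√n = 0.50 × √167 = 6.4614

δ ≈ 6.461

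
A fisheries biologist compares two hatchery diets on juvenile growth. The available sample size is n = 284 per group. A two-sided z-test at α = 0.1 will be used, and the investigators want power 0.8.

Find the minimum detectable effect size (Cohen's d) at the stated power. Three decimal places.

d ≈ 0.209

Required noncentrality: δ = z_{0.05} + z_{0.20} = 1.645 + 0.842 = 2.486.
(The second rejection-region term Φ(−δ − z_{α/2}) is negligible and dropped.)
δ = d·√(n/2) ⇒ d = δ/√(n/2) = 2.486/√(284/2) = 0.2087.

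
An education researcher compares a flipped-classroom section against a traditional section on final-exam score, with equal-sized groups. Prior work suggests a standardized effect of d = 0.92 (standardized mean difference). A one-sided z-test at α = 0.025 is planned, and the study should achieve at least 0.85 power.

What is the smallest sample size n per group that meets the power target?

For power 0.85 need Φ(δ − z_{0.025}) = 0.85, so δ = z_{0.025} + z_{0.15} = 1.960 + 1.036 = 2.996.
δ = d·√(n/2) ⇒ n = 2(δ/d)² = 2 × (2.996 / 0.92)² = 21.22.
Rounding up, n = 22 per group.

n = 22 per group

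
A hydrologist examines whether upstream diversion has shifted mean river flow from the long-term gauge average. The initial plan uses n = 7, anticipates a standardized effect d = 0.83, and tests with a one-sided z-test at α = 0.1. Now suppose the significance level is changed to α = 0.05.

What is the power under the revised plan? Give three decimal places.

δ = d·√n = 0.83 × √7 = 2.1960 (unchanged). New critical value: z_{0.05} = 1.645.
Revised power = P(Z > 1.645 − δ) = Φ(0.551) = 0.7092.

Power ≈ 0.709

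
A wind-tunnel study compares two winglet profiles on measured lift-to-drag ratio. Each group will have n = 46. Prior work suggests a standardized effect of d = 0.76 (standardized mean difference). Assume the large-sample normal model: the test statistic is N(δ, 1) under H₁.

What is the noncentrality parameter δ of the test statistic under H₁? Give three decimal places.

δ ≈ 3.645

The noncentrality parameter scales effect size by the design's sample-size factor: δ = d·√(n/2) = 0.76 × √(46/2) = 3.6448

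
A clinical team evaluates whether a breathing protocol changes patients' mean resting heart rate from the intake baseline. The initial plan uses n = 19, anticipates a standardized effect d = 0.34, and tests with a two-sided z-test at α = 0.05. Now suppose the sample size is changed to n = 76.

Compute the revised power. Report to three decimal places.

Power ≈ 0.842

With n = 76: δ = d·√n = 0.34 × √76 = 2.9641. Critical value z_{0.025} = 1.960.
Revised power = Φ(δ − 1.960) + Φ(−δ − 1.960) = Φ(1.004) + Φ(-4.924) = 0.8423 + 0.0000 = 0.8423.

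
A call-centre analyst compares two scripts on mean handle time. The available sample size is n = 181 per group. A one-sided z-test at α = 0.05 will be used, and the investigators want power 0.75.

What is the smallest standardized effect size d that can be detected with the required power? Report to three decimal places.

Need Φ(δ − 1.645) = 0.75, so δ = 1.645 + 0.674 = 2.319.
δ = d·√(n/2) ⇒ d = δ/√(n/2) = 2.319/√(181/2) = 0.2438.

d ≈ 0.244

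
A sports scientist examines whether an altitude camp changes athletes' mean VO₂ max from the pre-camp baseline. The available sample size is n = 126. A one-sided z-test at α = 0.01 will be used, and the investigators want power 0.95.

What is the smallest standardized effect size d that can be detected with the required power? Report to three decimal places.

Need Φ(δ − 2.326) = 0.95, so δ = 2.326 + 1.645 = 3.971.
δ = d·√n ⇒ d = δ/√n = 3.971/√126 = 0.3538.

d ≈ 0.354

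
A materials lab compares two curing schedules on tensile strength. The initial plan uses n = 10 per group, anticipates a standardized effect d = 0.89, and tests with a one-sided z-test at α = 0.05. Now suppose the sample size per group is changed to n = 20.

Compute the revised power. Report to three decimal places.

Power ≈ 0.879

With n = 20 per group: δ = d·√(n/2) = 0.89 × √(20/2) = 2.8144. Critical value z_{0.05} = 1.645.
Revised power = P(Z > 1.645 − δ) = Φ(1.170) = 0.8789.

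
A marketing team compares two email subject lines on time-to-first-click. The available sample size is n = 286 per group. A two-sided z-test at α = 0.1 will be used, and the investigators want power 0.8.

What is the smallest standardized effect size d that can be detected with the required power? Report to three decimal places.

d ≈ 0.208

Need Φ(δ − 1.645) = 0.8, so δ = 1.645 + 0.842 = 2.486.
(The second rejection-region term Φ(−δ − z_{α/2}) is negligible and dropped.)
δ = d·√(n/2) ⇒ d = δ/√(n/2) = 2.486/√(286/2) = 0.2079.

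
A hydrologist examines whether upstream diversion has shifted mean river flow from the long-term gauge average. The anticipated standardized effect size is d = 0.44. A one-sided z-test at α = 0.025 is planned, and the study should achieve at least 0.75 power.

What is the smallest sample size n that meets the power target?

Set Φ(δ − 1.960) = 0.75; then δ − 1.960 = Φ⁻¹(0.75) = 0.674, giving δ = 2.634.
δ = d·√n ⇒ n = (δ/d)² = (2.634 / 0.44)² = 35.85.
Round up to the next whole unit.

n = 36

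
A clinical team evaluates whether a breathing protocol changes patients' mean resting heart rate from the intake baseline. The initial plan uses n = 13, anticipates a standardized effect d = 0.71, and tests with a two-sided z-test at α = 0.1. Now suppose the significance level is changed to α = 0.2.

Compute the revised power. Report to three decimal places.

Power ≈ 0.900

δ = d·√n = 0.71 × √13 = 2.5599 (unchanged). New critical value: z_{0.1} = 1.282.
Revised power = Φ(δ − 1.282) + Φ(−δ − 1.282) = Φ(1.278) + Φ(-3.841) = 0.8994 + 0.0001 = 0.8995.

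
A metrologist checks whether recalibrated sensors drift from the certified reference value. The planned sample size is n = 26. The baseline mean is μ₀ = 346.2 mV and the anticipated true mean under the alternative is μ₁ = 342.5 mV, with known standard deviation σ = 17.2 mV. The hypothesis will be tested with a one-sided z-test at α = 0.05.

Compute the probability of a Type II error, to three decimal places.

β ≈ 0.708

Standardized effect: d = |μ₁ − μ₀| / σ = |342.5 − 346.2| / 17.2 = 0.2151
Noncentrality parameter: δ = d·√n = 0.2151 × √26 = 1.0969
Critical value for a one-sided test at α = 0.05: z_α = 1.645.
Power = P(Z > 1.645 − δ) = Φ(-0.548) = 0.2919.
Type II error: β = 1 − power = 1 − 0.2919 = 0.7081.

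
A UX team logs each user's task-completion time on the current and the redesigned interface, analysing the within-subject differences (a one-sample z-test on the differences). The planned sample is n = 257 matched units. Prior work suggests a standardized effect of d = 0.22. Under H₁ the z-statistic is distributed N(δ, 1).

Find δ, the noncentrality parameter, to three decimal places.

The noncentrality parameter scales effect size by the design's sample-size factor: δ = d·√n = 0.22 × √257 = 3.5269

δ ≈ 3.527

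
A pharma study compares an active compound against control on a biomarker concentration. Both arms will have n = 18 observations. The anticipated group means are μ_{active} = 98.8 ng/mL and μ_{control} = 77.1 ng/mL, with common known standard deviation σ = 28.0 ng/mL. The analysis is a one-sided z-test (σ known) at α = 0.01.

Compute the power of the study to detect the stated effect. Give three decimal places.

Standardized effect: d = |μ_{active} − μ_{control}| / σ = |98.8 − 77.1| / 28.0 = 0.7750
Noncentrality parameter: δ = d·√(n/2) = 0.7750 × √(18/2) = 2.3250
One-sided α = 0.01 → critical value z_{0.01} = 2.326.
Power = Φ(δ − 2.326) = Φ(-0.001) = 0.4995.

Power ≈ 0.499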